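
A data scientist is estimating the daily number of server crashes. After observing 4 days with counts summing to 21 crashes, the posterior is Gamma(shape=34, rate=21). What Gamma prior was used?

Gamma–Poisson conjugacy: posterior shape = α + Σxᵢ, posterior rate = β + n.
So α = 34 − 21 = 13 and β = 21 − 4 = 17.

Gamma(shape=13, rate=17)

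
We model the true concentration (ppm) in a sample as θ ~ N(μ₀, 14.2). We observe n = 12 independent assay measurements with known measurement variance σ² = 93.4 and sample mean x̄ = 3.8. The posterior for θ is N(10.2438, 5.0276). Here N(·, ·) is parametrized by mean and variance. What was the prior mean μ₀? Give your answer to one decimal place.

μ₀ = 22.0

With known observation variance, the Normal–Normal posterior has precision τ_n = τ₀ + n/σ² and mean μ_n = (τ₀μ₀ + (n/σ²)x̄)/τ_n.
Here τ₀ = 1/14.2 = 0.070423 and τ_data = 12/93.4 = 0.128480, so τ_n = 0.198903.
Rearranging for μ₀: μ₀ = (μ_n·τ_n − τ_data·x̄)/τ₀ = (10.2438·0.198903 − 0.128480·3.8) / 0.070423 = 1.549299/0.070423 ≈ 22.0.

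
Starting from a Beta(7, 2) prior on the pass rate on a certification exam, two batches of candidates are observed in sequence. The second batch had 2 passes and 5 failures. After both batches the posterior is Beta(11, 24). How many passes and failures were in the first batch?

2 passes and 17 failures

Because Beta–binomial updating is additive in the counts, the combined data contributed (α_post−α_prior, β_post−β_prior) successes and failures.
Total across both batches: 11−7=4 passes, 24−2=22 failures.
Subtract the second batch: 4−2=2 passes and 22−5=17 failures.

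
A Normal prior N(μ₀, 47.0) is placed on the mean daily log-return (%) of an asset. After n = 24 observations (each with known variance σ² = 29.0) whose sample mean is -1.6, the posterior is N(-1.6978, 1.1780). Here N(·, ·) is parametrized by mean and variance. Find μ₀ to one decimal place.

With known observation variance, the Normal–Normal posterior has precision τ_n = τ₀ + n/σ² and mean μ_n = (τ₀μ₀ + (n/σ²)x̄)/τ_n.
Here τ₀ = 1/47.0 = 0.021277 and τ_data = 24/29.0 = 0.827586, so τ_n = 0.848863.
Rearranging for μ₀: μ₀ = (μ_n·τ_n − τ_data·x̄)/τ₀ = (-1.6978·0.848863 − 0.827586·-1.6) / 0.021277 = -0.117062/0.021277 ≈ -5.5.

μ₀ = -5.5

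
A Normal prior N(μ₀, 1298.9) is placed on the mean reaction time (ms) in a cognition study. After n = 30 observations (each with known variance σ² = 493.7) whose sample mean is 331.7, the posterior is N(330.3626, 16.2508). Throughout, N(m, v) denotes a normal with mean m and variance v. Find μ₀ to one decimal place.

The posterior mean is a precision-weighted average: μ_n = (τ₀μ₀ + τ_data·x̄)/(τ₀+τ_data), with τ₀=1/σ₀² and τ_data=n/σ².
Here τ₀ = 1/1298.9 = 0.000770 and τ_data = 30/493.7 = 0.060766, so τ_n = 0.061536.
Rearranging for μ₀: μ₀ = (μ_n·τ_n − τ_data·x̄)/τ₀ = (330.3626·0.061536 − 0.060766·331.7) / 0.000770 = 0.173111/0.000770 ≈ 224.8.

μ₀ = 224.8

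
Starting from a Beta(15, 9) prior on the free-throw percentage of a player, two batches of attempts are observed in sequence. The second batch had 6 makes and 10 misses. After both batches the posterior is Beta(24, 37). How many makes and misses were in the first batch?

3 makes and 18 misses

Sequential conjugate updates are equivalent to a single update on the pooled data, so total successes = posterior α − prior α and total failures = posterior β − prior β.
Total across both batches: 24−15=9 makes, 37−9=28 misses.
Subtract the second batch: 9−6=3 makes and 28−10=18 misses.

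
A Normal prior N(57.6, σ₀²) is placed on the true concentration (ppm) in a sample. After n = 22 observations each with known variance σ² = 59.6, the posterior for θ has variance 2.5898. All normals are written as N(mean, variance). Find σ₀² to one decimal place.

For the Normal–Normal model with known σ², precisions add: τ_n = τ₀ + n/σ².
So 1/σ₀² = 1/2.5898 − 22/59.6 = 0.386130 − 0.369128 = 0.017002.
Hence σ₀² = 1/0.017002 ≈ 58.8.

σ₀² = 58.8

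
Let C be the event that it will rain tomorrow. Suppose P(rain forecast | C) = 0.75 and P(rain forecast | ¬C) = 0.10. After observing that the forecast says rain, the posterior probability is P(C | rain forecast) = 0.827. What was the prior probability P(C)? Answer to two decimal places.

In odds form, posterior odds = prior odds × likelihood ratio, so prior odds = posterior odds ÷ LR.
Posterior odds = 0.827/(1−0.827) = 4.7803. LR = 0.75/0.10 = 7.5000.
Prior odds = 4.7803/7.5000 = 0.6374, so P(C) = 0.6374/(1+0.6374) ≈ 0.39.

P(C) = 0.39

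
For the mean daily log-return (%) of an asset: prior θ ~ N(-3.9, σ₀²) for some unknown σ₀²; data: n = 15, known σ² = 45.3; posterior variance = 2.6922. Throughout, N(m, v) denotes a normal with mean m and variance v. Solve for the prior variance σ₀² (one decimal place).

Posterior precision equals prior precision plus data precision: 1/σ_n² = 1/σ₀² + n/σ².
So 1/σ₀² = 1/2.6922 − 15/45.3 = 0.371443 − 0.331126 = 0.040317.
Hence σ₀² = 1/0.040317 ≈ 24.8.

σ₀² = 24.8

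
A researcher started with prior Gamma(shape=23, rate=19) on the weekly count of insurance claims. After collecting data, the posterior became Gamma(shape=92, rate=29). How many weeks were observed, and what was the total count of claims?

A Gamma(α, β) prior (rate parametrization) on a Poisson rate with n observations summing to S gives posterior Gamma(α+S, β+n).
Matching: Σxᵢ = 92 − 23 = 69 and n = 29 − 19 = 10.

n = 10 weeks with total 69 claims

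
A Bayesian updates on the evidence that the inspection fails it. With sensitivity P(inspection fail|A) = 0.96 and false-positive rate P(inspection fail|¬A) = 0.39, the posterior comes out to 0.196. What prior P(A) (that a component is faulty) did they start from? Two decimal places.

Bayes' rule in odds form gives O(A|E) = O(A)·[P(E|A)/P(E|¬A)], hence O(A) = O(A|E)/LR.
Posterior odds = 0.196/(1−0.196) = 0.2438. LR = 0.96/0.39 = 2.4615.
Prior odds = 0.2438/2.4615 = 0.0990, so P(A) = 0.0990/(1+0.0990) ≈ 0.09.

P(A) = 0.09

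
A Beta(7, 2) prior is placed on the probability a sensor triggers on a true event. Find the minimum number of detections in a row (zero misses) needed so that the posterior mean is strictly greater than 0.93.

After k detections and 0 misses the posterior is Beta(7+k, 2), with mean (7+k)/(7+2+k).
Set (7+k)/(9+k) > 0.93 and solve: k > (0.93·9 − 7)/(1 − 0.93) = 19.571.
The smallest integer exceeding 19.571 is 20.

k = 20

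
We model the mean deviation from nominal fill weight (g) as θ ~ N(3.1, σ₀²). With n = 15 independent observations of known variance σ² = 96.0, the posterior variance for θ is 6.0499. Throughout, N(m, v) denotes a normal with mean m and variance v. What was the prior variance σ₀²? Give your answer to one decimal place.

σ₀² = 110.6

For the Normal–Normal model with known σ², precisions add: τ_n = τ₀ + n/σ².
So 1/σ₀² = 1/6.0499 − 15/96.0 = 0.165292 − 0.156250 = 0.009042.
Hence σ₀² = 1/0.009042 ≈ 110.6.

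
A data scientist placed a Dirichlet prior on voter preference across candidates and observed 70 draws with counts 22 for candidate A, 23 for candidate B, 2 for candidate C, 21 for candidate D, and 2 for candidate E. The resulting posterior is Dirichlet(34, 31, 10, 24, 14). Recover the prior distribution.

For a Dirichlet(α) prior with multinomial counts c, the posterior is Dirichlet(α + c) componentwise.
Subtract each count from the matching posterior parameter: 34−22=12, 31−23=8, 10−2=8, 24−21=3, 14−2=12.

Dirichlet(12, 8, 8, 3, 12)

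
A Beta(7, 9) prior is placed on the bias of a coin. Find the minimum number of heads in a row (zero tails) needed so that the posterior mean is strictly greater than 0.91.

After k heads and 0 tails the posterior is Beta(7+k, 9), with mean (7+k)/(7+9+k).
Set (7+k)/(16+k) > 0.91 and solve: k > (0.91·16 − 7)/(1 − 0.91) = 84.000.
The smallest integer exceeding 84.000 is 85, and checking k=85: (92)/(101) = 0.9109 > 0.91.

k = 85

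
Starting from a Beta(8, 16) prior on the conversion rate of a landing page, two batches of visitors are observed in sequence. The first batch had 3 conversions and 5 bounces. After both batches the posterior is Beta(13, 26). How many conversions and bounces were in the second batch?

2 conversions and 5 bounces

Because Beta–binomial updating is additive in the counts, the combined data contributed (α_post−α_prior, β_post−β_prior) successes and failures.
Total across both batches: 13−8=5 conversions, 26−16=10 bounces.
Subtract the first batch: 5−3=2 conversions and 10−5=5 bounces.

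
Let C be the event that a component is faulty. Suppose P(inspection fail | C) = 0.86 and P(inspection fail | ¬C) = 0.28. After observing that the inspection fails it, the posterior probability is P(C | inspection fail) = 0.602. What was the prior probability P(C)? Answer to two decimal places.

Bayes' rule in odds form gives O(C|E) = O(C)·[P(E|C)/P(E|¬C)], hence O(C) = O(C|E)/LR.
Posterior odds = 0.602/(1−0.602) = 1.5126. LR = 0.86/0.28 = 3.0714.
Prior odds = 1.5126/3.0714 = 0.4925, so P(C) = 0.4925/(1+0.4925) ≈ 0.33.

P(C) = 0.33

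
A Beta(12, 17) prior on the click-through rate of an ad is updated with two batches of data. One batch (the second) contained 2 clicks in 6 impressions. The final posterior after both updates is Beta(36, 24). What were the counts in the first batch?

22 clicks and 3 non-clicks

Because Beta–binomial updating is additive in the counts, the combined data contributed (α_post−α_prior, β_post−β_prior) successes and failures.
Total across both batches: 36−12=24 clicks, 24−17=7 non-clicks.
Subtract the second batch: 24−2=22 clicks and 7−4=3 non-clicks.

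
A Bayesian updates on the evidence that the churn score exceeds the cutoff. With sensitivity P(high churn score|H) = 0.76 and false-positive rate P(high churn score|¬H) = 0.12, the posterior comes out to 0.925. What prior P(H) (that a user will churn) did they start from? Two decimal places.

P(H) = 0.66

Bayes' rule in odds form gives O(H|E) = O(H)·[P(E|H)/P(E|¬H)], hence O(H) = O(H|E)/LR.
Posterior odds = 0.925/(1−0.925) = 12.3333. LR = 0.76/0.12 = 6.3333.
Prior odds = 12.3333/6.3333 = 1.9474, so P(H) = 1.9474/(1+1.9474) ≈ 0.66.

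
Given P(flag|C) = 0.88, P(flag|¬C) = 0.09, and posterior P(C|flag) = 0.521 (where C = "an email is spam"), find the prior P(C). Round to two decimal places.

In odds form, posterior odds = prior odds × likelihood ratio, so prior odds = posterior odds ÷ LR.
Posterior odds = 0.521/(1−0.521) = 1.0877. LR = 0.88/0.09 = 9.7778.
Prior odds = 1.0877/9.7778 = 0.1112, so P(C) = 0.1112/(1+0.1112) ≈ 0.10.

P(C) = 0.10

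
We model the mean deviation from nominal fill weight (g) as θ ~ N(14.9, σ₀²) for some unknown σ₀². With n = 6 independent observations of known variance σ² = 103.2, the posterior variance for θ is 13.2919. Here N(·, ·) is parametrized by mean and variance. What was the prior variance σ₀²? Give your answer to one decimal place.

For the Normal–Normal model with known σ², precisions add: τ_n = τ₀ + n/σ².
So 1/σ₀² = 1/13.2919 − 6/103.2 = 0.075234 − 0.058140 = 0.017094.
Hence σ₀² = 1/0.017094 ≈ 58.5.

σ₀² = 58.5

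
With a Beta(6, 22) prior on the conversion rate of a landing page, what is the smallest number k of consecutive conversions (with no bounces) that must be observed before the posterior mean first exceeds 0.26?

After k conversions and 0 bounces the posterior is Beta(6+k, 22), with mean (6+k)/(6+22+k).
Set (6+k)/(28+k) > 0.26 and solve: k > (0.26·28 − 6)/(1 − 0.26) = 1.730.
The smallest integer exceeding 1.730 is 2, and checking k=2: (8)/(30) = 0.2667 > 0.26.

k = 2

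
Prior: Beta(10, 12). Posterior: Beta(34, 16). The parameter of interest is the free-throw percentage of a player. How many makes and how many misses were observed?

A Beta(α, β) prior with s successes and f failures in binomial data gives a Beta(α+s, β+f) posterior.
Match parameters: s=34−10=24, f=16−12=4.

24 makes and 4 misses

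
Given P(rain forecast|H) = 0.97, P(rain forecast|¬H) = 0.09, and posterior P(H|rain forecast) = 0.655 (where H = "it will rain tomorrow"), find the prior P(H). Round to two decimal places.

In odds form, posterior odds = prior odds × likelihood ratio, so prior odds = posterior odds ÷ LR.
Posterior odds = 0.655/(1−0.655) = 1.8986. LR = 0.97/0.09 = 10.7778.
Prior odds = 1.8986/10.7778 = 0.1762, so P(H) = 0.1762/(1+0.1762) ≈ 0.15.

P(H) = 0.15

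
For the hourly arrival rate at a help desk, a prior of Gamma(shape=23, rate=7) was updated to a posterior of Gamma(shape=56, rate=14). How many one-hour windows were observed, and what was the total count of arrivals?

Gamma–Poisson conjugacy: posterior shape = α + Σxᵢ, posterior rate = β + n.
Matching: Σxᵢ = 56 − 23 = 33 and n = 14 − 7 = 7.

n = 7 one-hour windows with total 33 arrivals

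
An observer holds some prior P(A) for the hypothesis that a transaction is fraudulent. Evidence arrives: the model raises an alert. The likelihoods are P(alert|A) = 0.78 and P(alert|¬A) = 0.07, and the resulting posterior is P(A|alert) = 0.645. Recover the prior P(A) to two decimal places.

Bayes' rule in odds form gives O(A|E) = O(A)·[P(E|A)/P(E|¬A)], hence O(A) = O(A|E)/LR.
Posterior odds = 0.645/(1−0.645) = 1.8169. LR = 0.78/0.07 = 11.1429.
Prior odds = 1.8169/11.1429 = 0.1631, so P(A) = 0.1631/(1+0.1631) ≈ 0.14.

P(A) = 0.14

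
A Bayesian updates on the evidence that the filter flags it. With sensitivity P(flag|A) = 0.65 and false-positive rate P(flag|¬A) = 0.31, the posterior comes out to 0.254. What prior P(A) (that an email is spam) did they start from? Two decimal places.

Bayes' rule in odds form gives O(A|E) = O(A)·[P(E|A)/P(E|¬A)], hence O(A) = O(A|E)/LR.
Posterior odds = 0.254/(1−0.254) = 0.3405. LR = 0.65/0.31 = 2.0968.
Prior odds = 0.3405/2.0968 = 0.1624, so P(A) = 0.1624/(1+0.1624) ≈ 0.14.

P(A) = 0.14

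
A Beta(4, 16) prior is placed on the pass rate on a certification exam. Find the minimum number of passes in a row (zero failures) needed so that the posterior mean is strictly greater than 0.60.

k = 21

After k passes and 0 failures the posterior is Beta(4+k, 16), with mean (4+k)/(4+16+k).
Set (4+k)/(20+k) > 0.60 and solve: k > (0.60·20 − 4)/(1 − 0.60) = 20.000.
The smallest integer exceeding 20.000 is 21.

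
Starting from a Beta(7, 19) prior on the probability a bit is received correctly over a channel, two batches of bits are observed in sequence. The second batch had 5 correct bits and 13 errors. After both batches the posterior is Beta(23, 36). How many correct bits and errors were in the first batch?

11 correct bits and 4 errors

Because Beta–binomial updating is additive in the counts, the combined data contributed (α_post−α_prior, β_post−β_prior) successes and failures.
Total across both batches: 23−7=16 correct bits, 36−19=17 errors.
Subtract the second batch: 16−5=11 correct bits and 17−13=4 errors.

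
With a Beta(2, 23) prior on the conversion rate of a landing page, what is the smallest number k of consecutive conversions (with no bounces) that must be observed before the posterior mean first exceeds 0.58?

k = 30

After k conversions and 0 bounces the posterior is Beta(2+k, 23), with mean (2+k)/(2+23+k).
Set (2+k)/(25+k) > 0.58 and solve: k > (0.58·25 − 2)/(1 − 0.58) = 29.762.
The smallest integer exceeding 29.762 is 30.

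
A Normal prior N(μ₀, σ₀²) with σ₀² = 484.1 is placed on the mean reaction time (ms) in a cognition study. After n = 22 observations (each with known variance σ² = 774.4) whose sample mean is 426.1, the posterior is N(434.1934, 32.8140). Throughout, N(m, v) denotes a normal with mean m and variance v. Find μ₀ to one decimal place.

μ₀ = 545.5

The posterior mean is a precision-weighted average: μ_n = (τ₀μ₀ + τ_data·x̄)/(τ₀+τ_data), with τ₀=1/σ₀² and τ_data=n/σ².
Here τ₀ = 1/484.1 = 0.002066 and τ_data = 22/774.4 = 0.028409, so τ_n = 0.030475.
Rearranging for μ₀: μ₀ = (μ_n·τ_n − τ_data·x̄)/τ₀ = (434.1934·0.030475 − 0.028409·426.1) / 0.002066 = 1.126969/0.002066 ≈ 545.5.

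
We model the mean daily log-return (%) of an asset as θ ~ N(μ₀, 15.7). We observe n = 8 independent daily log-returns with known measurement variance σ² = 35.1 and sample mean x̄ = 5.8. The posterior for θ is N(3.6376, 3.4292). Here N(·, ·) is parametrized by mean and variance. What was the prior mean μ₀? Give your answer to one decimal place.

μ₀ = -4.1

The posterior mean is a precision-weighted average: μ_n = (τ₀μ₀ + τ_data·x̄)/(τ₀+τ_data), with τ₀=1/σ₀² and τ_data=n/σ².
Here τ₀ = 1/15.7 = 0.063694 and τ_data = 8/35.1 = 0.227920, so τ_n = 0.291614.
Rearranging for μ₀: μ₀ = (μ_n·τ_n − τ_data·x̄)/τ₀ = (3.6376·0.291614 − 0.227920·5.8) / 0.063694 = -0.261161/0.063694 ≈ -4.1.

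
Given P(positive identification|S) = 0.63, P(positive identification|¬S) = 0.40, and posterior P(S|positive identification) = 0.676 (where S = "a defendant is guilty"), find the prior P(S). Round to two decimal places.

In odds form, posterior odds = prior odds × likelihood ratio, so prior odds = posterior odds ÷ LR.
Posterior odds = 0.676/(1−0.676) = 2.0864. LR = 0.63/0.40 = 1.5750.
Prior odds = 2.0864/1.5750 = 1.3247, so P(S) = 1.3247/(1+1.3247) ≈ 0.57.

P(S) = 0.57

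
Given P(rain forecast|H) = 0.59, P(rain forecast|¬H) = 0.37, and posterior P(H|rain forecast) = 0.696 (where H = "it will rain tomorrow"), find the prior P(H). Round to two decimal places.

In odds form, posterior odds = prior odds × likelihood ratio, so prior odds = posterior odds ÷ LR.
Posterior odds = 0.696/(1−0.696) = 2.2895. LR = 0.59/0.37 = 1.5946.
Prior odds = 2.2895/1.5946 = 1.4358, so P(H) = 1.4358/(1+1.4358) ≈ 0.59.

P(H) = 0.59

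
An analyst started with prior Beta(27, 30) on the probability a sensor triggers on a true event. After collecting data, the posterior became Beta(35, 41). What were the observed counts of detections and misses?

8 detections and 11 misses

Beta is conjugate to the binomial likelihood: posterior = Beta(a+s, b+f).
So s = 35 − 27 = 8 and f = 41 − 30 = 11.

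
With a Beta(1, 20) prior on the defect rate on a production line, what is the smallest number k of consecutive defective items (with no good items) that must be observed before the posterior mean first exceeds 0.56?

After k defective items and 0 good items the posterior is Beta(1+k, 20), with mean (1+k)/(1+20+k).
Set (1+k)/(21+k) > 0.56 and solve: k > (0.56·21 − 1)/(1 − 0.56) = 24.455.
The smallest integer exceeding 24.455 is 25, and checking k=25: (26)/(46) = 0.5652 > 0.56.

k = 25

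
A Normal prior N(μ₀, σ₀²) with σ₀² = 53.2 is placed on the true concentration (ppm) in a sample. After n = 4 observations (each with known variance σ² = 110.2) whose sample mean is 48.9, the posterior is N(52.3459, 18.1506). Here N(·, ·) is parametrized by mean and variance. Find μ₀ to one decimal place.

μ₀ = 59.0

The posterior mean is a precision-weighted average: μ_n = (τ₀μ₀ + τ_data·x̄)/(τ₀+τ_data), with τ₀=1/σ₀² and τ_data=n/σ².
Here τ₀ = 1/53.2 = 0.018797 and τ_data = 4/110.2 = 0.036298, so τ_n = 0.055095.
Rearranging for μ₀: μ₀ = (μ_n·τ_n − τ_data·x̄)/τ₀ = (52.3459·0.055095 − 0.036298·48.9) / 0.018797 = 1.109025/0.018797 ≈ 59.0.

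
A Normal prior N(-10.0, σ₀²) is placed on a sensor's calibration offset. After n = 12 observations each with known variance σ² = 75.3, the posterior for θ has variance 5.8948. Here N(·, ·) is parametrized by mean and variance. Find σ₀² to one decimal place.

For the Normal–Normal model with known σ², precisions add: τ_n = τ₀ + n/σ².
So 1/σ₀² = 1/5.8948 − 12/75.3 = 0.169641 − 0.159363 = 0.010278.
Hence σ₀² = 1/0.010278 ≈ 97.3.

σ₀² = 97.3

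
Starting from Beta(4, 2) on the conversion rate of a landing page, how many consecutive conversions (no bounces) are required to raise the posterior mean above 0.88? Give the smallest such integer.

After k conversions and 0 bounces the posterior is Beta(4+k, 2), with mean (4+k)/(4+2+k).
Set (4+k)/(6+k) > 0.88 and solve: k > (0.88·6 − 4)/(1 − 0.88) = 10.667.
The smallest integer exceeding 10.667 is 11, and checking k=11: (15)/(17) = 0.8824 > 0.88.

k = 11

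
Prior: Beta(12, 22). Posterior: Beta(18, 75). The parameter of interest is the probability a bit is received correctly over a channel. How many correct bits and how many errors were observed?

Under Beta–binomial conjugacy the posterior parameters are (α+s, β+f).
Match parameters: s=18−12=6, f=75−22=53.

6 correct bits and 53 errors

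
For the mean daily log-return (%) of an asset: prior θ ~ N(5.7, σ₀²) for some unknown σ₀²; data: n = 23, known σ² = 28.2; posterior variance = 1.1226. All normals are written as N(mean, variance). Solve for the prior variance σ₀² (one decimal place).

σ₀² = 13.3

Posterior precision equals prior precision plus data precision: 1/σ_n² = 1/σ₀² + n/σ².
So 1/σ₀² = 1/1.1226 − 23/28.2 = 0.890789 − 0.815603 = 0.075186.
Hence σ₀² = 1/0.075186 ≈ 13.3.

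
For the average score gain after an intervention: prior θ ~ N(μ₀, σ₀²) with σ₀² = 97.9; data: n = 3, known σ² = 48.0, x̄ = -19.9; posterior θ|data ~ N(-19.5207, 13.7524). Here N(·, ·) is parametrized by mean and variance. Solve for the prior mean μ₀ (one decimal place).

The posterior mean is a precision-weighted average: μ_n = (τ₀μ₀ + τ_data·x̄)/(τ₀+τ_data), with τ₀=1/σ₀² and τ_data=n/σ².
Here τ₀ = 1/97.9 = 0.010215 and τ_data = 3/48.0 = 0.062500, so τ_n = 0.072715.
Rearranging for μ₀: μ₀ = (μ_n·τ_n − τ_data·x̄)/τ₀ = (-19.5207·0.072715 − 0.062500·-19.9) / 0.010215 = -0.175698/0.010215 ≈ -17.2.

μ₀ = -17.2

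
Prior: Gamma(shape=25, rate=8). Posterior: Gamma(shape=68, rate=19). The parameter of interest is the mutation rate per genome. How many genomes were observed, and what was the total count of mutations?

Gamma–Poisson conjugacy: posterior shape = α + Σxᵢ, posterior rate = β + n.
Matching: Σxᵢ = 68 − 25 = 43 and n = 19 − 8 = 11.

n = 11 genomes with total 43 mutations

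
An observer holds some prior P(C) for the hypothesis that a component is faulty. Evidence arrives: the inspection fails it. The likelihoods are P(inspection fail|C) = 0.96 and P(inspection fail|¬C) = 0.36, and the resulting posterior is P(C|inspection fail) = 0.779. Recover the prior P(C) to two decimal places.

P(C) = 0.57

Bayes' rule in odds form gives O(C|E) = O(C)·[P(E|C)/P(E|¬C)], hence O(C) = O(C|E)/LR.
Posterior odds = 0.779/(1−0.779) = 3.5249. LR = 0.96/0.36 = 2.6667.
Prior odds = 3.5249/2.6667 = 1.3218, so P(C) = 1.3218/(1+1.3218) ≈ 0.57.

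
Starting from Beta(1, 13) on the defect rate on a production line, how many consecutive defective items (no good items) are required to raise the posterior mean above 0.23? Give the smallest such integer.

k = 3

After k defective items and 0 good items the posterior is Beta(1+k, 13), with mean (1+k)/(1+13+k).
Set (1+k)/(14+k) > 0.23 and solve: k > (0.23·14 − 1)/(1 − 0.23) = 2.883.
The smallest integer exceeding 2.883 is 3.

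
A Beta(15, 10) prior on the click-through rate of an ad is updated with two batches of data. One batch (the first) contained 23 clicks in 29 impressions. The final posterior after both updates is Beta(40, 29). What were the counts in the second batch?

Because Beta–binomial updating is additive in the counts, the combined data contributed (α_post−α_prior, β_post−β_prior) successes and failures.
Total across both batches: 40−15=25 clicks, 29−10=19 non-clicks.
Subtract the first batch: 25−23=2 clicks and 19−6=13 non-clicks.

2 clicks and 13 non-clicks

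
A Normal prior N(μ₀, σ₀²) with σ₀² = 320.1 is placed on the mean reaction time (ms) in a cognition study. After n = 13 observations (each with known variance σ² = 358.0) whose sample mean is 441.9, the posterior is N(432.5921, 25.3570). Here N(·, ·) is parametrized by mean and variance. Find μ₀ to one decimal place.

The posterior mean is a precision-weighted average: μ_n = (τ₀μ₀ + τ_data·x̄)/(τ₀+τ_data), with τ₀=1/σ₀² and τ_data=n/σ².
Here τ₀ = 1/320.1 = 0.003124 and τ_data = 13/358.0 = 0.036313, so τ_n = 0.039437.
Rearranging for μ₀: μ₀ = (μ_n·τ_n − τ_data·x̄)/τ₀ = (432.5921·0.039437 − 0.036313·441.9) / 0.003124 = 1.013420/0.003124 ≈ 324.4.

μ₀ = 324.4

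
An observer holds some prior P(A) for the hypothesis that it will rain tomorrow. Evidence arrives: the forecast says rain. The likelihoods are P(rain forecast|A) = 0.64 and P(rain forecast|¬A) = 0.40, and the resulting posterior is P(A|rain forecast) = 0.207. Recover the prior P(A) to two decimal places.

P(A) = 0.14

In odds form, posterior odds = prior odds × likelihood ratio, so prior odds = posterior odds ÷ LR.
Posterior odds = 0.207/(1−0.207) = 0.2610. LR = 0.64/0.40 = 1.6000.
Prior odds = 0.2610/1.6000 = 0.1631, so P(A) = 0.1631/(1+0.1631) ≈ 0.14.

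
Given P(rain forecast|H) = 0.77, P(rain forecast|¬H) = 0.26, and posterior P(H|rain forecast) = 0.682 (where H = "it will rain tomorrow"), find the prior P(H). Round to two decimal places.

P(H) = 0.42

Bayes' rule in odds form gives O(H|E) = O(H)·[P(E|H)/P(E|¬H)], hence O(H) = O(H|E)/LR.
Posterior odds = 0.682/(1−0.682) = 2.1447. LR = 0.77/0.26 = 2.9615.
Prior odds = 2.1447/2.9615 = 0.7242, so P(H) = 0.7242/(1+0.7242) ≈ 0.42.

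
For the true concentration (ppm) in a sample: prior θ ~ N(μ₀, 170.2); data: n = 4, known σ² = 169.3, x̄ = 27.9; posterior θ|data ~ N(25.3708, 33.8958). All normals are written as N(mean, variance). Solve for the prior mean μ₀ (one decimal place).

With known observation variance, the Normal–Normal posterior has precision τ_n = τ₀ + n/σ² and mean μ_n = (τ₀μ₀ + (n/σ²)x̄)/τ_n.
Here τ₀ = 1/170.2 = 0.005875 and τ_data = 4/169.3 = 0.023627, so τ_n = 0.029502.
Rearranging for μ₀: μ₀ = (μ_n·τ_n − τ_data·x̄)/τ₀ = (25.3708·0.029502 − 0.023627·27.9) / 0.005875 = 0.089296/0.005875 ≈ 15.2.

μ₀ = 15.2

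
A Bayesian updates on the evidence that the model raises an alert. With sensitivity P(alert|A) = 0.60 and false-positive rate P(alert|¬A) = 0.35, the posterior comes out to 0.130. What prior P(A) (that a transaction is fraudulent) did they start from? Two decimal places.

Bayes' rule in odds form gives O(A|E) = O(A)·[P(E|A)/P(E|¬A)], hence O(A) = O(A|E)/LR.
Posterior odds = 0.130/(1−0.130) = 0.1494. LR = 0.60/0.35 = 1.7143.
Prior odds = 0.1494/1.7143 = 0.0871, so P(A) = 0.0871/(1+0.0871) ≈ 0.08.

P(A) = 0.08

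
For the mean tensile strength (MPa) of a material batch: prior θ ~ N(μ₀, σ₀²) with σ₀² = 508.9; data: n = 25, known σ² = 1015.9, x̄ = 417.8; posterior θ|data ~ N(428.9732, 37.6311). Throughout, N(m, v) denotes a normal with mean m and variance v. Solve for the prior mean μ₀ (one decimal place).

μ₀ = 568.9

With known observation variance, the Normal–Normal posterior has precision τ_n = τ₀ + n/σ² and mean μ_n = (τ₀μ₀ + (n/σ²)x̄)/τ_n.
Here τ₀ = 1/508.9 = 0.001965 and τ_data = 25/1015.9 = 0.024609, so τ_n = 0.026574.
Rearranging for μ₀: μ₀ = (μ_n·τ_n − τ_data·x̄)/τ₀ = (428.9732·0.026574 − 0.024609·417.8) / 0.001965 = 1.117894/0.001965 ≈ 568.9.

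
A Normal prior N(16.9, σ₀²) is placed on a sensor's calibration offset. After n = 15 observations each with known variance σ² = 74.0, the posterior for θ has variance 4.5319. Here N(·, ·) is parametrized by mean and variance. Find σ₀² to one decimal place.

σ₀² = 55.7

For the Normal–Normal model with known σ², precisions add: τ_n = τ₀ + n/σ².
So 1/σ₀² = 1/4.5319 − 15/74.0 = 0.220658 − 0.202703 = 0.017955.
Hence σ₀² = 1/0.017955 ≈ 55.7.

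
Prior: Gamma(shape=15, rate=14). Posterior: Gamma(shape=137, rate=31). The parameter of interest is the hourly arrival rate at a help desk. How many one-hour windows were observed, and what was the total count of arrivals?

Gamma–Poisson conjugacy: posterior shape = α + Σxᵢ, posterior rate = β + n.
Matching: Σxᵢ = 137 − 15 = 122 and n = 31 − 14 = 17.

n = 17 one-hour windows with total 122 arrivals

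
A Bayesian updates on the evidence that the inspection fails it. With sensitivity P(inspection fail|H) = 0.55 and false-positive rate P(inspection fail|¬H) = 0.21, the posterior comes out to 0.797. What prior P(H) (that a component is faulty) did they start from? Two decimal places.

P(H) = 0.60

Bayes' rule in odds form gives O(H|E) = O(H)·[P(E|H)/P(E|¬H)], hence O(H) = O(H|E)/LR.
Posterior odds = 0.797/(1−0.797) = 3.9261. LR = 0.55/0.21 = 2.6190.
Prior odds = 3.9261/2.6190 = 1.4991, so P(H) = 1.4991/(1+1.4991) ≈ 0.60.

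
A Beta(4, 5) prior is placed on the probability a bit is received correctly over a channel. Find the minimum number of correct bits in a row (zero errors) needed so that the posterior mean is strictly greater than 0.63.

k = 5

After k correct bits and 0 errors the posterior is Beta(4+k, 5), with mean (4+k)/(4+5+k).
Set (4+k)/(9+k) > 0.63 and solve: k > (0.63·9 − 4)/(1 − 0.63) = 4.514.
The smallest integer exceeding 4.514 is 5.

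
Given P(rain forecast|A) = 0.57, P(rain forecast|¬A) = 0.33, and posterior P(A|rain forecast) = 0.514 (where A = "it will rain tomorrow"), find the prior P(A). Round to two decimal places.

P(A) = 0.38

In odds form, posterior odds = prior odds × likelihood ratio, so prior odds = posterior odds ÷ LR.
Posterior odds = 0.514/(1−0.514) = 1.0576. LR = 0.57/0.33 = 1.7273.
Prior odds = 1.0576/1.7273 = 0.6123, so P(A) = 0.6123/(1+0.6123) ≈ 0.38.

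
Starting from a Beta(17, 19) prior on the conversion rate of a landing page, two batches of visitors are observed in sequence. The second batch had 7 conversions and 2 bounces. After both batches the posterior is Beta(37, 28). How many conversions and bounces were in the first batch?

Sequential conjugate updates are equivalent to a single update on the pooled data, so total successes = posterior α − prior α and total failures = posterior β − prior β.
Total across both batches: 37−17=20 conversions, 28−19=9 bounces.
Subtract the second batch: 20−7=13 conversions and 9−2=7 bounces.

13 conversions and 7 bounces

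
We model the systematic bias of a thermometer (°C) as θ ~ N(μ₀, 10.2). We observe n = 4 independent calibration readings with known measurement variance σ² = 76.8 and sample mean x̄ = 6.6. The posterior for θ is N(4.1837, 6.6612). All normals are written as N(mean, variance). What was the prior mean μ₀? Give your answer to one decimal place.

With known observation variance, the Normal–Normal posterior has precision τ_n = τ₀ + n/σ² and mean μ_n = (τ₀μ₀ + (n/σ²)x̄)/τ_n.
Here τ₀ = 1/10.2 = 0.098039 and τ_data = 4/76.8 = 0.052083, so τ_n = 0.150122.
Rearranging for μ₀: μ₀ = (μ_n·τ_n − τ_data·x̄)/τ₀ = (4.1837·0.150122 − 0.052083·6.6) / 0.098039 = 0.284318/0.098039 ≈ 2.9.

μ₀ = 2.9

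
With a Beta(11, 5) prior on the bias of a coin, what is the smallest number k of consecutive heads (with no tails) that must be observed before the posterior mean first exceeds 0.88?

After k heads and 0 tails the posterior is Beta(11+k, 5), with mean (11+k)/(11+5+k).
Set (11+k)/(16+k) > 0.88 and solve: k > (0.88·16 − 11)/(1 − 0.88) = 25.667.
The smallest integer exceeding 25.667 is 26.

k = 26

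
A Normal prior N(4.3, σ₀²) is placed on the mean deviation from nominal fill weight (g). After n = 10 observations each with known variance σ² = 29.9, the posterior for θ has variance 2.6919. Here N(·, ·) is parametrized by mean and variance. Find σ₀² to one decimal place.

σ₀² = 27.0

Posterior precision equals prior precision plus data precision: 1/σ_n² = 1/σ₀² + n/σ².
So 1/σ₀² = 1/2.6919 − 10/29.9 = 0.371485 − 0.334448 = 0.037037.
Hence σ₀² = 1/0.037037 ≈ 27.0.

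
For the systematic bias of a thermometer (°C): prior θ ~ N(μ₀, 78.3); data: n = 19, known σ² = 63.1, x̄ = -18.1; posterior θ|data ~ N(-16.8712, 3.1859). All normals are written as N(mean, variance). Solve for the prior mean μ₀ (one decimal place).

μ₀ = 12.1

The posterior mean is a precision-weighted average: μ_n = (τ₀μ₀ + τ_data·x̄)/(τ₀+τ_data), with τ₀=1/σ₀² and τ_data=n/σ².
Here τ₀ = 1/78.3 = 0.012771 and τ_data = 19/63.1 = 0.301109, so τ_n = 0.313880.
Rearranging for μ₀: μ₀ = (μ_n·τ_n − τ_data·x̄)/τ₀ = (-16.8712·0.313880 − 0.301109·-18.1) / 0.012771 = 0.154541/0.012771 ≈ 12.1.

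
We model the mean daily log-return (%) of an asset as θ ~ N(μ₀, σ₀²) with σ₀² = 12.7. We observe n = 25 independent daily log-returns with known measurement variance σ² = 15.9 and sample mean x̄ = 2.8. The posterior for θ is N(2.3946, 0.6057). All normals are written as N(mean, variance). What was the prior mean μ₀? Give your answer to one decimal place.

μ₀ = -5.7

The posterior mean is a precision-weighted average: μ_n = (τ₀μ₀ + τ_data·x̄)/(τ₀+τ_data), with τ₀=1/σ₀² and τ_data=n/σ².
Here τ₀ = 1/12.7 = 0.078740 and τ_data = 25/15.9 = 1.572327, so τ_n = 1.651067.
Rearranging for μ₀: μ₀ = (μ_n·τ_n − τ_data·x̄)/τ₀ = (2.3946·1.651067 − 1.572327·2.8) / 0.078740 = -0.448871/0.078740 ≈ -5.7.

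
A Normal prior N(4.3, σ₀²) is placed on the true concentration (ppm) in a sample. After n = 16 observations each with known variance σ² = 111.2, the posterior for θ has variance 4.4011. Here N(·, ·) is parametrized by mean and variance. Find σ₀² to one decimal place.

Posterior precision equals prior precision plus data precision: 1/σ_n² = 1/σ₀² + n/σ².
So 1/σ₀² = 1/4.4011 − 16/111.2 = 0.227216 − 0.143885 = 0.083331.
Hence σ₀² = 1/0.083331 ≈ 12.0.

σ₀² = 12.0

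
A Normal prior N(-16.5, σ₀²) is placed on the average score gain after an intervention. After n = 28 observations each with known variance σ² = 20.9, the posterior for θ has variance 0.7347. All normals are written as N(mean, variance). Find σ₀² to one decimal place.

σ₀² = 46.8

Posterior precision equals prior precision plus data precision: 1/σ_n² = 1/σ₀² + n/σ².
So 1/σ₀² = 1/0.7347 − 28/20.9 = 1.361100 − 1.339713 = 0.021387.
Hence σ₀² = 1/0.021387 ≈ 46.8.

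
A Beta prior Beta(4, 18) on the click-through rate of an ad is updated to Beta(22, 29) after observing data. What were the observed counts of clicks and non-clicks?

18 clicks and 11 non-clicks

A Beta(α, β) prior with s successes and f failures in binomial data gives a Beta(α+s, β+f) posterior.
So s = 22 − 4 = 18 and f = 29 − 18 = 11.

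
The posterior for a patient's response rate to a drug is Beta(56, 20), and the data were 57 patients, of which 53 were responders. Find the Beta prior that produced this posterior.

Beta(3, 16)

Under Beta–binomial conjugacy the posterior parameters are (α+s, β+f).
So α = 56 − 53 = 3 and β = 20 − 4 = 16.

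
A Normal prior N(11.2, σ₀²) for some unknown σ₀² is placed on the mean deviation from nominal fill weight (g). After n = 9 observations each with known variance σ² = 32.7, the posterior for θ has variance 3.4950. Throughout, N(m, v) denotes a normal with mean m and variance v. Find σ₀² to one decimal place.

σ₀² = 91.8

Posterior precision equals prior precision plus data precision: 1/σ_n² = 1/σ₀² + n/σ².
So 1/σ₀² = 1/3.4950 − 9/32.7 = 0.286123 − 0.275229 = 0.010894.
Hence σ₀² = 1/0.010894 ≈ 91.8.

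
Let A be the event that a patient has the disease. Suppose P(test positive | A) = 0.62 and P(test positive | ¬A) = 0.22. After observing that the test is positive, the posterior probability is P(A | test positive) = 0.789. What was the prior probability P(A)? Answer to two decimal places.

In odds form, posterior odds = prior odds × likelihood ratio, so prior odds = posterior odds ÷ LR.
Posterior odds = 0.789/(1−0.789) = 3.7393. LR = 0.62/0.22 = 2.8182.
Prior odds = 3.7393/2.8182 = 1.3268, so P(A) = 1.3268/(1+1.3268) ≈ 0.57.

P(A) = 0.57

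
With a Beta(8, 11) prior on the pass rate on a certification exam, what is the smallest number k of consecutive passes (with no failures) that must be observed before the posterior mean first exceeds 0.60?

After k passes and 0 failures the posterior is Beta(8+k, 11), with mean (8+k)/(8+11+k).
Set (8+k)/(19+k) > 0.60 and solve: k > (0.60·19 − 8)/(1 − 0.60) = 8.500.
The smallest integer exceeding 8.500 is 9, and checking k=9: (17)/(28) = 0.6071 > 0.60.

k = 9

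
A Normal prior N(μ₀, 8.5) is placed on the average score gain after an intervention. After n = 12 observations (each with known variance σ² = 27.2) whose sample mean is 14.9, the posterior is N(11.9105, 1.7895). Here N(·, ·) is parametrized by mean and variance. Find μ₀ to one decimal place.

With known observation variance, the Normal–Normal posterior has precision τ_n = τ₀ + n/σ² and mean μ_n = (τ₀μ₀ + (n/σ²)x̄)/τ_n.
Here τ₀ = 1/8.5 = 0.117647 and τ_data = 12/27.2 = 0.441176, so τ_n = 0.558823.
Rearranging for μ₀: μ₀ = (μ_n·τ_n − τ_data·x̄)/τ₀ = (11.9105·0.558823 − 0.441176·14.9) / 0.117647 = 0.082339/0.117647 ≈ 0.7.

μ₀ = 0.7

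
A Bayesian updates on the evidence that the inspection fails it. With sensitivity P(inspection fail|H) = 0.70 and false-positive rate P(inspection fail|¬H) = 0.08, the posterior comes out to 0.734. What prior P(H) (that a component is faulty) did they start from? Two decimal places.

Bayes' rule in odds form gives O(H|E) = O(H)·[P(E|H)/P(E|¬H)], hence O(H) = O(H|E)/LR.
Posterior odds = 0.734/(1−0.734) = 2.7594. LR = 0.70/0.08 = 8.7500.
Prior odds = 2.7594/8.7500 = 0.3154, so P(H) = 0.3154/(1+0.3154) ≈ 0.24.

P(H) = 0.24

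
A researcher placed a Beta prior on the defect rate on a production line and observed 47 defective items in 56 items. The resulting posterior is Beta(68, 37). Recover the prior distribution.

Beta(21, 28)

Under Beta–binomial conjugacy the posterior parameters are (α+s, β+f).
Subtract the data counts: 68−47=21, 37−9=28.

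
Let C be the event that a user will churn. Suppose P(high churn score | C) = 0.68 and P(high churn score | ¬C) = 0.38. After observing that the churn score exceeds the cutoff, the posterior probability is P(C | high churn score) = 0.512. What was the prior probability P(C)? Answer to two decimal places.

P(C) = 0.37

Bayes' rule in odds form gives O(C|E) = O(C)·[P(E|C)/P(E|¬C)], hence O(C) = O(C|E)/LR.
Posterior odds = 0.512/(1−0.512) = 1.0492. LR = 0.68/0.38 = 1.7895.
Prior odds = 1.0492/1.7895 = 0.5863, so P(C) = 0.5863/(1+0.5863) ≈ 0.37.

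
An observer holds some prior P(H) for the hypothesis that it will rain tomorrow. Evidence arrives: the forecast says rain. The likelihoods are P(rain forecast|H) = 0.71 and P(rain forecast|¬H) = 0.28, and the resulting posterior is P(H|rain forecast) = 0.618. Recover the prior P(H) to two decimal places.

P(H) = 0.39

In odds form, posterior odds = prior odds × likelihood ratio, so prior odds = posterior odds ÷ LR.
Posterior odds = 0.618/(1−0.618) = 1.6178. LR = 0.71/0.28 = 2.5357.
Prior odds = 1.6178/2.5357 = 0.6380, so P(H) = 0.6380/(1+0.6380) ≈ 0.39.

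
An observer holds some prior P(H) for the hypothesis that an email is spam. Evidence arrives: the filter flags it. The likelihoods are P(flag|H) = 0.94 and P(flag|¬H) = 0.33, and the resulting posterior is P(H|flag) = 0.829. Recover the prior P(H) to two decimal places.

In odds form, posterior odds = prior odds × likelihood ratio, so prior odds = posterior odds ÷ LR.
Posterior odds = 0.829/(1−0.829) = 4.8480. LR = 0.94/0.33 = 2.8485.
Prior odds = 4.8480/2.8485 = 1.7019, so P(H) = 1.7019/(1+1.7019) ≈ 0.63.

P(H) = 0.63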